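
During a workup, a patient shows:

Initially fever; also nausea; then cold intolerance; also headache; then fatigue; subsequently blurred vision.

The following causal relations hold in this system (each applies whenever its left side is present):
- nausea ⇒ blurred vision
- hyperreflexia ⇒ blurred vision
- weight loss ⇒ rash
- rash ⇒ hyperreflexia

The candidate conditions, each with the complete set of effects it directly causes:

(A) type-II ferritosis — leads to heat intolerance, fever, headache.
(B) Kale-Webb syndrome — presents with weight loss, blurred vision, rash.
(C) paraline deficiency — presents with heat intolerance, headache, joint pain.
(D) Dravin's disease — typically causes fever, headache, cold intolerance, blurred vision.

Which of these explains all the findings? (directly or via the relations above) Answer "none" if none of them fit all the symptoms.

none

Testing each hypothesis:
(A) type-II ferritosis — fever match; nausea miss; cold intolerance miss; headache match; fatigue miss; blurred vision miss
(B) Kale-Webb syndrome — fever miss; nausea miss; cold intolerance miss; headache miss; fatigue miss; blurred vision match
(C) paraline deficiency — fever miss; nausea miss; cold intolerance miss; headache match; fatigue miss; blurred vision miss
(D) Dravin's disease — fever match; nausea miss; cold intolerance match; headache match; fatigue miss; blurred vision match
Every candidate fails on at least one observation.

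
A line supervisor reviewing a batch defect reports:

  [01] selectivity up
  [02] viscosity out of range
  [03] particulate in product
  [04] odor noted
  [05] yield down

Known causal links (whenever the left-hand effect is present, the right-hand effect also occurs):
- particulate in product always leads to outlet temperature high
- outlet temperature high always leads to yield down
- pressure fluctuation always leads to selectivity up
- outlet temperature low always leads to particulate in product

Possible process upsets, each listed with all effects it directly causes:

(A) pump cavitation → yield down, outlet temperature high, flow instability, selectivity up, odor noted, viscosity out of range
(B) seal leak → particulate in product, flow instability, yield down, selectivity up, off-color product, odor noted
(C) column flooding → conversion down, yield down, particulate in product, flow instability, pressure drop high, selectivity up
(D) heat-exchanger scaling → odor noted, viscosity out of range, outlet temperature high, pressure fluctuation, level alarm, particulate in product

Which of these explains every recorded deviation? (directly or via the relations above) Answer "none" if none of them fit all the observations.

D

Checking each candidate against the observations:
(A) pump cavitation — does not account for particulate in product
(B) seal leak — selectivity up match; viscosity out of range miss; particulate in product match; odor noted match; yield down match
(C) column flooding — does not account for viscosity out of range, odor noted
(D) heat-exchanger scaling — selectivity up match (by pressure fluctuation → selectivity up); viscosity out of range match; particulate in product match; odor noted match; yield down match (by outlet temperature high → yield down)
Only (D) is consistent with every observation.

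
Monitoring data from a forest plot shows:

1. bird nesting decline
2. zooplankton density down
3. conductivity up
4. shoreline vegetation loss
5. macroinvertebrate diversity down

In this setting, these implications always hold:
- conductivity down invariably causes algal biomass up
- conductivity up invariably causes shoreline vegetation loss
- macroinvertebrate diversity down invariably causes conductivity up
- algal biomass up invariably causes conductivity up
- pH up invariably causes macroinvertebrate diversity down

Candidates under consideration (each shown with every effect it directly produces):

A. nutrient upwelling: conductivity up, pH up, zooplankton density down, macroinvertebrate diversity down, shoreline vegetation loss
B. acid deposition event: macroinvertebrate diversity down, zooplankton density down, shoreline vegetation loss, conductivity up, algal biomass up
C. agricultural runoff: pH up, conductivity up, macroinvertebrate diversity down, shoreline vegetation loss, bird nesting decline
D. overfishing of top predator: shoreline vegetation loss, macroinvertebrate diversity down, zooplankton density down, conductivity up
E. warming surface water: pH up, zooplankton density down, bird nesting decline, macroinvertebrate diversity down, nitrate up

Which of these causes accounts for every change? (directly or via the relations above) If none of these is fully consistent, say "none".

E

Testing each hypothesis:
(A) nutrient upwelling — does not account for bird nesting decline
(B) acid deposition event — bird nesting decline -; zooplankton density down +; conductivity up +; shoreline vegetation loss +; macroinvertebrate diversity down +
(C) agricultural runoff — bird nesting decline +; zooplankton density down -; conductivity up +; shoreline vegetation loss +; macroinvertebrate diversity down +
(D) overfishing of top predator — does not account for bird nesting decline
(E) warming surface water — bird nesting decline +; zooplankton density down +; conductivity up + (by macroinvertebrate diversity down → conductivity up); shoreline vegetation loss + (by macroinvertebrate diversity down → conductivity up → shoreline vegetation loss); macroinvertebrate diversity down +
(E) alone accounts for all the evidence.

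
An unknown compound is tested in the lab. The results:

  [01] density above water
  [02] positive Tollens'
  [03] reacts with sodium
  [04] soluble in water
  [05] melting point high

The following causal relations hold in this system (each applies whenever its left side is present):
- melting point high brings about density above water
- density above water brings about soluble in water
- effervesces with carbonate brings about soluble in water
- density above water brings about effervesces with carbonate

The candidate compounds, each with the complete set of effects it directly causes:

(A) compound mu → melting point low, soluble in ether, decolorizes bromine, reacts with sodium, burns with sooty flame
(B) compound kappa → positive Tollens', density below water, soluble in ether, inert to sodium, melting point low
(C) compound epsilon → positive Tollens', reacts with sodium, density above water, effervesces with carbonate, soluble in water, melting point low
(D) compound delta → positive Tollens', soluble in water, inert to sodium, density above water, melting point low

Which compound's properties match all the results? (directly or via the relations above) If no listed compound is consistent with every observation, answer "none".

Per-candidate check:
(A) compound mu — fails on density above water, positive Tollens', soluble in water, melting point high (predicts melting point low, not melting point high)
(B) compound kappa — density above water -; positive Tollens' +; reacts with sodium -; soluble in water -; melting point high -
(C) compound epsilon — fails on melting point high (predicts melting point low, not melting point high)
(D) compound delta — density above water +; positive Tollens' +; reacts with sodium -; soluble in water +; melting point high -
No candidate is consistent with all observations.

none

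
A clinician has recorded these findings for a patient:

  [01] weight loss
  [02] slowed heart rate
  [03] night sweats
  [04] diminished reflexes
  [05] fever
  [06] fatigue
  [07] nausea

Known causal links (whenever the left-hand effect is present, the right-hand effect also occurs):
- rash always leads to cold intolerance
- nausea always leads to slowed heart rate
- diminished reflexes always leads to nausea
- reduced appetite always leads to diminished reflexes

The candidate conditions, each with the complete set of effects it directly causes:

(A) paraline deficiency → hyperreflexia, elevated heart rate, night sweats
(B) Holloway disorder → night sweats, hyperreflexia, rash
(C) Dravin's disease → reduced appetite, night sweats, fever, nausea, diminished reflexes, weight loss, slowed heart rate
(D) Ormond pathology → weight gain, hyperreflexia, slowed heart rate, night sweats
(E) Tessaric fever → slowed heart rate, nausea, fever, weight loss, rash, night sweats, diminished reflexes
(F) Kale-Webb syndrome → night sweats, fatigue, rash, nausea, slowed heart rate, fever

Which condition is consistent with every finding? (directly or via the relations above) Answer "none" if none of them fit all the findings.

Per-candidate check:
(A) paraline deficiency — weight loss -; slowed heart rate -; night sweats +; diminished reflexes -; fever -; fatigue -; nausea -
(B) Holloway disorder — weight loss -; slowed heart rate -; night sweats +; diminished reflexes -; fever -; fatigue -; nausea -
(C) Dravin's disease — weight loss +; slowed heart rate +; night sweats +; diminished reflexes +; fever +; fatigue -; nausea +
(D) Ormond pathology — weight loss -; slowed heart rate +; night sweats +; diminished reflexes -; fever -; fatigue -; nausea -
(E) Tessaric fever — does not account for fatigue
(F) Kale-Webb syndrome — weight loss -; slowed heart rate +; night sweats +; diminished reflexes -; fever +; fatigue +; nausea +
Every candidate fails on at least one observation.

none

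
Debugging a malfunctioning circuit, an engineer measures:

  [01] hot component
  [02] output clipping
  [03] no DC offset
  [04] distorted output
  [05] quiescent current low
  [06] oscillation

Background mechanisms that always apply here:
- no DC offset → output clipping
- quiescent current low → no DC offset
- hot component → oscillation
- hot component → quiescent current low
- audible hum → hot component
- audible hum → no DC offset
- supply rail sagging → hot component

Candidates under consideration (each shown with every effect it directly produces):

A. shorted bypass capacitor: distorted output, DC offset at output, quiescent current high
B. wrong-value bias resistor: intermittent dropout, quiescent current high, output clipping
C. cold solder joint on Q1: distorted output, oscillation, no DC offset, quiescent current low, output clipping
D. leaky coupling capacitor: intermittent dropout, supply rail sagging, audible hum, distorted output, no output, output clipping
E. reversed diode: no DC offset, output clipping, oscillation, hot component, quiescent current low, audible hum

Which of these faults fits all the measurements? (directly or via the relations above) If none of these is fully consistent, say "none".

Per-candidate check:
(A) shorted bypass capacitor — hot component -; output clipping -; no DC offset -; distorted output +; quiescent current low -; oscillation -
(B) wrong-value bias resistor — hot component -; output clipping +; no DC offset -; distorted output -; quiescent current low -; oscillation -
(C) cold solder joint on Q1 — does not account for hot component
(D) leaky coupling capacitor — accounts for every observation (hot component via audible hum → hot component)
(E) reversed diode — hot component +; output clipping +; no DC offset +; distorted output -; quiescent current low +; oscillation +
(D) is the only candidate with no mismatches.

D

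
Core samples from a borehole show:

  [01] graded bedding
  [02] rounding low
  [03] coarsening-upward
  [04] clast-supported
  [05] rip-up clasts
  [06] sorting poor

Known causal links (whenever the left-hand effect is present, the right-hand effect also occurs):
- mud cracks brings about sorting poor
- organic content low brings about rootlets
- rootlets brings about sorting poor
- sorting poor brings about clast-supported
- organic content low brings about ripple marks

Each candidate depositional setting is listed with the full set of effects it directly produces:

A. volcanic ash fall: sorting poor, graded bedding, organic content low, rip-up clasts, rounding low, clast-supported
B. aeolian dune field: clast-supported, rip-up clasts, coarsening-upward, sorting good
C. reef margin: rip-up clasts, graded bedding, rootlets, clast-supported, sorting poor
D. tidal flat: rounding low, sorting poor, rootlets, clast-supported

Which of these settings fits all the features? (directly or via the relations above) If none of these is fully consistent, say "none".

Testing each hypothesis:
(A) volcanic ash fall — does not account for coarsening-upward
(B) aeolian dune field — fails on graded bedding, rounding low, sorting poor (predicts sorting good, not sorting poor)
(C) reef margin — graded bedding match; rounding low miss; coarsening-upward miss; clast-supported match; rip-up clasts match; sorting poor match
(D) tidal flat — graded bedding miss; rounding low match; coarsening-upward miss; clast-supported match; rip-up clasts miss; sorting poor match
None of the listed candidates fits everything.

none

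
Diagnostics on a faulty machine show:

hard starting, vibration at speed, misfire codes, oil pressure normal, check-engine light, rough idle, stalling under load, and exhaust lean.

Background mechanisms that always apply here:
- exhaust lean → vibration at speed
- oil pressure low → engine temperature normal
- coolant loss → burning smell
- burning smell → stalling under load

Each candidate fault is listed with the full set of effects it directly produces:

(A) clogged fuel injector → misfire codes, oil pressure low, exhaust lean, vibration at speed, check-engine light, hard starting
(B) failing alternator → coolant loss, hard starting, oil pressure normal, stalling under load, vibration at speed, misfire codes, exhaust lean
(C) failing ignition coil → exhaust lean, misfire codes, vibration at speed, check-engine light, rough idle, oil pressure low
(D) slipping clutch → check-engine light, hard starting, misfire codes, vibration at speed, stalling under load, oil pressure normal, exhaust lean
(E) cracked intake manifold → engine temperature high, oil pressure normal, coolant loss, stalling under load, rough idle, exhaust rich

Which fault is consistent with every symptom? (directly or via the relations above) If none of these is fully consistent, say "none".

none

Checking each candidate against the observations:
(A) clogged fuel injector — fails on oil pressure normal, rough idle, stalling under load (predicts oil pressure low, not oil pressure normal)
(B) failing alternator — does not account for check-engine light, rough idle
(C) failing ignition coil — hard starting ✗; vibration at speed ✓; misfire codes ✓; oil pressure normal ✗; check-engine light ✓; rough idle ✓; stalling under load ✗; exhaust lean ✓
(D) slipping clutch — does not account for rough idle
(E) cracked intake manifold — fails on hard starting, vibration at speed, misfire codes, check-engine light, exhaust lean (predicts exhaust rich, not exhaust lean)
No candidate is consistent with all observations.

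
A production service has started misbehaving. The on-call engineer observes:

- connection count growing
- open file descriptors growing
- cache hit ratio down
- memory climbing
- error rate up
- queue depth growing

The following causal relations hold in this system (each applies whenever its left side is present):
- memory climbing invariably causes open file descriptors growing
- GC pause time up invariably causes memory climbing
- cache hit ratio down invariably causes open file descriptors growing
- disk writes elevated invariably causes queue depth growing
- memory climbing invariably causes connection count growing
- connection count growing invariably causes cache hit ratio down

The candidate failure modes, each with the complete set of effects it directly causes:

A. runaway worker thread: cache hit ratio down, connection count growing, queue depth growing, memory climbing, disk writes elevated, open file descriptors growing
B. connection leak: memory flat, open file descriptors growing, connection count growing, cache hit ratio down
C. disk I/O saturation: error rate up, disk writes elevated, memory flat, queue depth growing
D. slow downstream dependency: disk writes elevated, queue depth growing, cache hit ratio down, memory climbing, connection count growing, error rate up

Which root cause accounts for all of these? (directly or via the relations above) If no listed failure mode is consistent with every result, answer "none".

D

Testing each hypothesis:
(A) runaway worker thread — does not account for error rate up
(B) connection leak — fails on memory climbing, error rate up, queue depth growing (predicts memory flat, not memory climbing)
(C) disk I/O saturation — connection count growing miss; open file descriptors growing miss; cache hit ratio down miss; memory climbing miss; error rate up match; queue depth growing match
(D) slow downstream dependency — accounts for every observation (open file descriptors growing by cache hit ratio down → open file descriptors growing)
(D) is the only candidate with no mismatches.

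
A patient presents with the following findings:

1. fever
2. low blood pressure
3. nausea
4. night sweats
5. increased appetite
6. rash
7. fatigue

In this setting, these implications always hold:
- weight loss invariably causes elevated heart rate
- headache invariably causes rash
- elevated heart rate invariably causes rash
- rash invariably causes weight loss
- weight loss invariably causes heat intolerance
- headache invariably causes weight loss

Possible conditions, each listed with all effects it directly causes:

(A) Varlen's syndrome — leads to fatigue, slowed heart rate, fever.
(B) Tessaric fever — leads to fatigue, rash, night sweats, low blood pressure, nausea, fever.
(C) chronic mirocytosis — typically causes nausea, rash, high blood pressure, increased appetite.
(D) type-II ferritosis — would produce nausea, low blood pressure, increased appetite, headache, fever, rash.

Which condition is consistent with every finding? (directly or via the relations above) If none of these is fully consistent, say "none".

none

Testing each hypothesis:
(A) Varlen's syndrome — fever +; low blood pressure -; nausea -; night sweats -; increased appetite -; rash -; fatigue +
(B) Tessaric fever — does not account for increased appetite
(C) chronic mirocytosis — fails on fever, low blood pressure, night sweats, fatigue (predicts high blood pressure, not low blood pressure)
(D) type-II ferritosis — fever +; low blood pressure +; nausea +; night sweats -; increased appetite +; rash +; fatigue -
Every candidate fails on at least one observation.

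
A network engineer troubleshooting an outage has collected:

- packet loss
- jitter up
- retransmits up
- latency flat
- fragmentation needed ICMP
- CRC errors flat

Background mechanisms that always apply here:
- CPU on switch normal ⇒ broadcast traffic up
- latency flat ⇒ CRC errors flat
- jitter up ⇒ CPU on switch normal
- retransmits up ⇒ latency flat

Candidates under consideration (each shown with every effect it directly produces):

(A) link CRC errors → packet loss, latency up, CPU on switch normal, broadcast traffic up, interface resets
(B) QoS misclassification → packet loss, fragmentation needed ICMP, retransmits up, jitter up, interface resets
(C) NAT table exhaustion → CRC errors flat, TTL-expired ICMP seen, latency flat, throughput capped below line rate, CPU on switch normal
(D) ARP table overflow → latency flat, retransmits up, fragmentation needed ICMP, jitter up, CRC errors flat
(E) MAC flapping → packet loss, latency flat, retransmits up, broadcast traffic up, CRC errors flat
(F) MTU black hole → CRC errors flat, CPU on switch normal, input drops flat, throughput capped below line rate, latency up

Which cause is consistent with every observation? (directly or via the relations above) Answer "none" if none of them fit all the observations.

Per-candidate check:
(A) link CRC errors — fails on jitter up, retransmits up, latency flat, fragmentation needed ICMP, CRC errors flat (predicts latency up, not latency flat)
(B) QoS misclassification — packet loss +; jitter up +; retransmits up +; latency flat + (via retransmits up → latency flat); fragmentation needed ICMP +; CRC errors flat + (via retransmits up → latency flat → CRC errors flat)
(C) NAT table exhaustion — does not account for packet loss, jitter up, retransmits up, fragmentation needed ICMP
(D) ARP table overflow — does not account for packet loss
(E) MAC flapping — does not account for jitter up, fragmentation needed ICMP
(F) MTU black hole — fails on packet loss, jitter up, retransmits up, latency flat, fragmentation needed ICMP (predicts latency up, not latency flat)
(B) alone accounts for all the evidence.

B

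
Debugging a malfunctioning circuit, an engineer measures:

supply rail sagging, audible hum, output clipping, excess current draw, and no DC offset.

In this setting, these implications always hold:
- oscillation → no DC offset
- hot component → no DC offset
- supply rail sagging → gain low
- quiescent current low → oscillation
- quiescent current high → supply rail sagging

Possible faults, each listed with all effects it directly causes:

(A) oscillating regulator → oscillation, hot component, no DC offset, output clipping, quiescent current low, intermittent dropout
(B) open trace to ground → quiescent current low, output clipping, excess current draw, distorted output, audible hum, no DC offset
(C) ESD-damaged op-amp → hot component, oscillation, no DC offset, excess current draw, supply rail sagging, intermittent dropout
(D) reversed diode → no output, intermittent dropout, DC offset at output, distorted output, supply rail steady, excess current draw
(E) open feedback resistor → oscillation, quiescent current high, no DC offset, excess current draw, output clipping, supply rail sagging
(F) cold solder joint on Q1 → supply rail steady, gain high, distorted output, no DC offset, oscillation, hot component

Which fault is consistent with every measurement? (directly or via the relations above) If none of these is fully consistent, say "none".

none

Testing each hypothesis:
(A) oscillating regulator — supply rail sagging NO; audible hum NO; output clipping yes; excess current draw NO; no DC offset yes
(B) open trace to ground — supply rail sagging NO; audible hum yes; output clipping yes; excess current draw yes; no DC offset yes
(C) ESD-damaged op-amp — does not account for audible hum, output clipping
(D) reversed diode — fails on supply rail sagging, audible hum, output clipping, no DC offset (predicts supply rail steady, not supply rail sagging; predicts DC offset at output, not no DC offset)
(E) open feedback resistor — supply rail sagging yes; audible hum NO; output clipping yes; excess current draw yes; no DC offset yes
(F) cold solder joint on Q1 — fails on supply rail sagging, audible hum, output clipping, excess current draw (predicts supply rail steady, not supply rail sagging)
None of the listed candidates fits everything.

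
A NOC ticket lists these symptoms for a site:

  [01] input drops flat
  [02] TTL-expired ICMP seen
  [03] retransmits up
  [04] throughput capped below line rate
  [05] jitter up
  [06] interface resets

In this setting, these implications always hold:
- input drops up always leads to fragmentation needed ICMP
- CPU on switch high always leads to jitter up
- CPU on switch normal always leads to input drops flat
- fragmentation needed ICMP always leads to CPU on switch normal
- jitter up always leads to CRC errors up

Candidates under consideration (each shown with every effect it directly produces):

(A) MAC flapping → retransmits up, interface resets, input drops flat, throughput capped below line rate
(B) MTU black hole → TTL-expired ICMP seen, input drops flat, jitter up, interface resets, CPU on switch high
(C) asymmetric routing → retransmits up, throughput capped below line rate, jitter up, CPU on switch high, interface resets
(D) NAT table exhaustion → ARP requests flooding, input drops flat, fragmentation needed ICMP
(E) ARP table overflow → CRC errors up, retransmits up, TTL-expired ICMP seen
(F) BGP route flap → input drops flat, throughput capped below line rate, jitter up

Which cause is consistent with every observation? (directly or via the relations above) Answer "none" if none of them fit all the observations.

none

Per-candidate check:
(A) MAC flapping — input drops flat match; TTL-expired ICMP seen miss; retransmits up match; throughput capped below line rate match; jitter up miss; interface resets match
(B) MTU black hole — input drops flat match; TTL-expired ICMP seen match; retransmits up miss; throughput capped below line rate miss; jitter up match; interface resets match
(C) asymmetric routing — does not account for input drops flat, TTL-expired ICMP seen
(D) NAT table exhaustion — input drops flat match; TTL-expired ICMP seen miss; retransmits up miss; throughput capped below line rate miss; jitter up miss; interface resets miss
(E) ARP table overflow — input drops flat miss; TTL-expired ICMP seen match; retransmits up match; throughput capped below line rate miss; jitter up miss; interface resets miss
(F) BGP route flap — does not account for TTL-expired ICMP seen, retransmits up, interface resets
No candidate is consistent with all observations.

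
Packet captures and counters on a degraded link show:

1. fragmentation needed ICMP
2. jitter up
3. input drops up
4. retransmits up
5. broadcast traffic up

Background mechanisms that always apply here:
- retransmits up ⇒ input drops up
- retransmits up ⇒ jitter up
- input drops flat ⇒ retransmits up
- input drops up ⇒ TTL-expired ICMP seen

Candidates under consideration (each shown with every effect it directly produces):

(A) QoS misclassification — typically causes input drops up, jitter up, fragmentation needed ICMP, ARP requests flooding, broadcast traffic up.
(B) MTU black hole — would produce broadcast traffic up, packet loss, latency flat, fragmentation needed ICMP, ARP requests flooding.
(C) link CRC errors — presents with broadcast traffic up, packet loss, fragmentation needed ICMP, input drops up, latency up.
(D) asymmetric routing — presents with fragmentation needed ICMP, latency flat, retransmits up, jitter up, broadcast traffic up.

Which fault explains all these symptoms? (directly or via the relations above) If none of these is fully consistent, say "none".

D

Per-candidate check:
(A) QoS misclassification — fragmentation needed ICMP ✓; jitter up ✓; input drops up ✓; retransmits up ✗; broadcast traffic up ✓
(B) MTU black hole — fragmentation needed ICMP ✓; jitter up ✗; input drops up ✗; retransmits up ✗; broadcast traffic up ✓
(C) link CRC errors — fragmentation needed ICMP ✓; jitter up ✗; input drops up ✓; retransmits up ✗; broadcast traffic up ✓
(D) asymmetric routing — accounts for every observation (input drops up by retransmits up → input drops up)
(D) is the only candidate with no mismatches.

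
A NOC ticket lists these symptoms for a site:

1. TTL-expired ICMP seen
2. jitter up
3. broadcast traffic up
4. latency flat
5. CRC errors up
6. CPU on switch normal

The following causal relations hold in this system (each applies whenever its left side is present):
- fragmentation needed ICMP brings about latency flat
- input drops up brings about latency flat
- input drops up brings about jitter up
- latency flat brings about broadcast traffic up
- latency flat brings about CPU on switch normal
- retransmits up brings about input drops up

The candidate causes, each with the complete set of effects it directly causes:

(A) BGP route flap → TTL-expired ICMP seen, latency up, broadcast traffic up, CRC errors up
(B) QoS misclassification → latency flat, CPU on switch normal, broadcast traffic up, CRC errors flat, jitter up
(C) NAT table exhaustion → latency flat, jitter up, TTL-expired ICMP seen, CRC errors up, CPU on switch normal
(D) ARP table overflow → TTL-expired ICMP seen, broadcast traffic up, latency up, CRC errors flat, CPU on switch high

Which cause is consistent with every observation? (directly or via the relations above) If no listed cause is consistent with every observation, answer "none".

C

For each candidate, compare predicted effects to what was observed:
(A) BGP route flap — fails on jitter up, latency flat, CPU on switch normal (predicts latency up, not latency flat)
(B) QoS misclassification — fails on TTL-expired ICMP seen, CRC errors up (predicts CRC errors flat, not CRC errors up)
(C) NAT table exhaustion — TTL-expired ICMP seen ✓; jitter up ✓; broadcast traffic up ✓ (by latency flat → broadcast traffic up); latency flat ✓; CRC errors up ✓; CPU on switch normal ✓
(D) ARP table overflow — TTL-expired ICMP seen ✓; jitter up ✗; broadcast traffic up ✓; latency flat ✗; CRC errors up ✗; CPU on switch normal ✗
Only (C) is consistent with every observation.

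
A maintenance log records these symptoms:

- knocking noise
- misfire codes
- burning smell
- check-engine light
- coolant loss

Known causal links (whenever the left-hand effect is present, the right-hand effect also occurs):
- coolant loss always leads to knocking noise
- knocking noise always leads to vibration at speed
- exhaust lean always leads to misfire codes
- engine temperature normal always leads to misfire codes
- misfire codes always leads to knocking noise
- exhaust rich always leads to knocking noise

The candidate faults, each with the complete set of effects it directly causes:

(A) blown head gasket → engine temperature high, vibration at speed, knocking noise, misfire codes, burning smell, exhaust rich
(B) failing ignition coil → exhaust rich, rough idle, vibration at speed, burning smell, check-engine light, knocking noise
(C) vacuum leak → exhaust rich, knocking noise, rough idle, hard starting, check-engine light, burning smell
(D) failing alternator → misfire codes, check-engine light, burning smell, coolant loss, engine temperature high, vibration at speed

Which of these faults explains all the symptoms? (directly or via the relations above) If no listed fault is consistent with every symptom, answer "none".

D

Testing each hypothesis:
(A) blown head gasket — knocking noise ✓; misfire codes ✓; burning smell ✓; check-engine light ✗; coolant loss ✗
(B) failing ignition coil — does not account for misfire codes, coolant loss
(C) vacuum leak — does not account for misfire codes, coolant loss
(D) failing alternator — accounts for every observation (knocking noise via misfire codes → knocking noise)
Only (D) is consistent with every observation.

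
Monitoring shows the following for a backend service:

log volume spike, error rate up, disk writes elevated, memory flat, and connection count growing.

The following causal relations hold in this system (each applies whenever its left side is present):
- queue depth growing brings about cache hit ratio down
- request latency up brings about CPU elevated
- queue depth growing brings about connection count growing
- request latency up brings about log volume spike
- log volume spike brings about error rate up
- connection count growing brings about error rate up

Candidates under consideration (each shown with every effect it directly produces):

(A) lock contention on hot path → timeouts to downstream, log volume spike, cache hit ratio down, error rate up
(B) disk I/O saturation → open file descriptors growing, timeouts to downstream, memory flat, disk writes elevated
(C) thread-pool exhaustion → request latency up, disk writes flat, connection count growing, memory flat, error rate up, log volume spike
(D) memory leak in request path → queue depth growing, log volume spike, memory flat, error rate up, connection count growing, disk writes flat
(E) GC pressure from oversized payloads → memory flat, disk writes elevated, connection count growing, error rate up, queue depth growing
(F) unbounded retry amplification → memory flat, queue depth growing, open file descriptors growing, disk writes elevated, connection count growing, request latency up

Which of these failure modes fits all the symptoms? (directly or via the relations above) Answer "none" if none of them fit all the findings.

Checking each candidate against the observations:
(A) lock contention on hot path — does not account for disk writes elevated, memory flat, connection count growing
(B) disk I/O saturation — does not account for log volume spike, error rate up, connection count growing
(C) thread-pool exhaustion — log volume spike match; error rate up match; disk writes elevated miss; memory flat match; connection count growing match
(D) memory leak in request path — log volume spike match; error rate up match; disk writes elevated miss; memory flat match; connection count growing match
(E) GC pressure from oversized payloads — does not account for log volume spike
(F) unbounded retry amplification — accounts for every observation (log volume spike via request latency up → log volume spike)
(F) is the only candidate with no mismatches.

F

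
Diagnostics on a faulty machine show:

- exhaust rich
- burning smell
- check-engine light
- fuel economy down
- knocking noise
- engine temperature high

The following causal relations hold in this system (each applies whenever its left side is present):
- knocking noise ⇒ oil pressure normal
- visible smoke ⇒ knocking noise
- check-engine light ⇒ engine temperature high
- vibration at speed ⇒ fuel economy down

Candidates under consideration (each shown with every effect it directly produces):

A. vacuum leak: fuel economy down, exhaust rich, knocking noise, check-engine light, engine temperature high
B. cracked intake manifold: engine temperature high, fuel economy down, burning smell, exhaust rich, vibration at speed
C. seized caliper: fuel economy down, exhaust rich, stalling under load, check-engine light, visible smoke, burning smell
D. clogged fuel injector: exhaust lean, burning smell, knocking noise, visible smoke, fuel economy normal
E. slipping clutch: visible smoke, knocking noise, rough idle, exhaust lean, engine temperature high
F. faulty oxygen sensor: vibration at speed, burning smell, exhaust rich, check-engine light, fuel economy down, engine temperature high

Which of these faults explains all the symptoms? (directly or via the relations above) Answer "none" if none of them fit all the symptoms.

C

Checking each candidate against the observations:
(A) vacuum leak — does not account for burning smell
(B) cracked intake manifold — does not account for check-engine light, knocking noise
(C) seized caliper — accounts for every observation (knocking noise via visible smoke → knocking noise)
(D) clogged fuel injector — exhaust rich miss; burning smell match; check-engine light miss; fuel economy down miss; knocking noise match; engine temperature high miss
(E) slipping clutch — fails on exhaust rich, burning smell, check-engine light, fuel economy down (predicts exhaust lean, not exhaust rich)
(F) faulty oxygen sensor — does not account for knocking noise
Only (C) is consistent with every observation.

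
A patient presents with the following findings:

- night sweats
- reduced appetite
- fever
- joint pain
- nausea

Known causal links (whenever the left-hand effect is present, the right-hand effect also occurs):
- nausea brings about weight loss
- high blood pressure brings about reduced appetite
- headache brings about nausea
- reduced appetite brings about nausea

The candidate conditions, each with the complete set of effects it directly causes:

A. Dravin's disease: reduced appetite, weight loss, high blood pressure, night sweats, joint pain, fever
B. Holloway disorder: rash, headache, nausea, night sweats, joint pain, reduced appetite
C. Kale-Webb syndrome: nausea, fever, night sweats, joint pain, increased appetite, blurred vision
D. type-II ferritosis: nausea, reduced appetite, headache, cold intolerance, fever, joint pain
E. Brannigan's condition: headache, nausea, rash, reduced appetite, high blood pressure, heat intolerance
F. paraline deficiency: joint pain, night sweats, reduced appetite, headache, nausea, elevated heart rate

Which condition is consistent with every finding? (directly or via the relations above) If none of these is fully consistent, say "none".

Per-candidate check:
(A) Dravin's disease — night sweats match; reduced appetite match; fever match; joint pain match; nausea match (via reduced appetite → nausea)
(B) Holloway disorder — does not account for fever
(C) Kale-Webb syndrome — night sweats match; reduced appetite miss; fever match; joint pain match; nausea match
(D) type-II ferritosis — does not account for night sweats
(E) Brannigan's condition — night sweats miss; reduced appetite match; fever miss; joint pain miss; nausea match
(F) paraline deficiency — does not account for fever
(A) is the only candidate with no mismatches.

A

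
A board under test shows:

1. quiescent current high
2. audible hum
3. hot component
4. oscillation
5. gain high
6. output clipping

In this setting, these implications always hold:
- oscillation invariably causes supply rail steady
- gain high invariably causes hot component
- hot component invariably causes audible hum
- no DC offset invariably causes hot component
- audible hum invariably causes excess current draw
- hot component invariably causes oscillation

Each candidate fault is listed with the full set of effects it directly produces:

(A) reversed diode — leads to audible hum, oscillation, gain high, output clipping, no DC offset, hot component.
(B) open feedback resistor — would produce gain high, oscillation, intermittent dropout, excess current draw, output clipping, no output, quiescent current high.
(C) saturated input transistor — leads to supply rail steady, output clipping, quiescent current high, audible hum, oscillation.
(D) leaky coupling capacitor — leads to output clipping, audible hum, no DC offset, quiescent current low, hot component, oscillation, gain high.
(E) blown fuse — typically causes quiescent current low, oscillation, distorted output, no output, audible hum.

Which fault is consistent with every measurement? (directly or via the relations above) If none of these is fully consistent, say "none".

Testing each hypothesis:
(A) reversed diode — does not account for quiescent current high
(B) open feedback resistor — accounts for every observation (audible hum through gain high → hot component → audible hum)
(C) saturated input transistor — quiescent current high match; audible hum match; hot component miss; oscillation match; gain high miss; output clipping match
(D) leaky coupling capacitor — fails on quiescent current high (predicts quiescent current low, not quiescent current high)
(E) blown fuse — quiescent current high miss; audible hum match; hot component miss; oscillation match; gain high miss; output clipping miss
(B) alone accounts for all the evidence.

B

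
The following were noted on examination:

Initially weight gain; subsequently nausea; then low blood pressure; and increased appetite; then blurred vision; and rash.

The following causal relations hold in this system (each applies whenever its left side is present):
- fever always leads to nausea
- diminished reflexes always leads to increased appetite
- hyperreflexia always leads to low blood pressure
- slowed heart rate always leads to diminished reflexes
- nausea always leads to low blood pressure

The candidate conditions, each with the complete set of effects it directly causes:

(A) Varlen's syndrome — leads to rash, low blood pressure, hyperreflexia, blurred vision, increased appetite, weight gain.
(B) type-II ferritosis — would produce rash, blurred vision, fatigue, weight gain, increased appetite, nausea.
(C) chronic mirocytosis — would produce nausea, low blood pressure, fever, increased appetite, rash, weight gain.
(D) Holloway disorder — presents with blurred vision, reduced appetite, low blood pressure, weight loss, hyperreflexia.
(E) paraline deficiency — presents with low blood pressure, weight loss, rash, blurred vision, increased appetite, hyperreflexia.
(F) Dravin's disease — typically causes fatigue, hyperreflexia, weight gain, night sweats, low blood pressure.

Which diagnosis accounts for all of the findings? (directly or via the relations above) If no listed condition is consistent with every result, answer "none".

Testing each hypothesis:
(A) Varlen's syndrome — weight gain match; nausea miss; low blood pressure match; increased appetite match; blurred vision match; rash match
(B) type-II ferritosis — accounts for every observation (low blood pressure by nausea → low blood pressure)
(C) chronic mirocytosis — weight gain match; nausea match; low blood pressure match; increased appetite match; blurred vision miss; rash match
(D) Holloway disorder — weight gain miss; nausea miss; low blood pressure match; increased appetite miss; blurred vision match; rash miss
(E) paraline deficiency — weight gain miss; nausea miss; low blood pressure match; increased appetite match; blurred vision match; rash match
(F) Dravin's disease — does not account for nausea, increased appetite, blurred vision, rash
(B) is the only candidate with no mismatches.

B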